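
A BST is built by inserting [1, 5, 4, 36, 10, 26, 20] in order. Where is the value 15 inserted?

Starting tree (level order): [1, None, 5, 4, 36, None, None, 10, None, None, 26, 20]
Insertion path: 1 -> 5 -> 36 -> 10 -> 26 -> 20
Result: insert 15 as left child of 20
Final tree (level order): [1, None, 5, 4, 36, None, None, 10, None, None, 26, 20, None, 15]


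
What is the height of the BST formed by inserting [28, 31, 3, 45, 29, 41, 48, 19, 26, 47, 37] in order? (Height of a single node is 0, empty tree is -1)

Insertion order: [28, 31, 3, 45, 29, 41, 48, 19, 26, 47, 37]
Tree (level-order array): [28, 3, 31, None, 19, 29, 45, None, 26, None, None, 41, 48, None, None, 37, None, 47]
Compute height bottom-up (empty subtree = -1):
  height(26) = 1 + max(-1, -1) = 0
  height(19) = 1 + max(-1, 0) = 1
  height(3) = 1 + max(-1, 1) = 2
  height(29) = 1 + max(-1, -1) = 0
  height(37) = 1 + max(-1, -1) = 0
  height(41) = 1 + max(0, -1) = 1
  height(47) = 1 + max(-1, -1) = 0
  height(48) = 1 + max(0, -1) = 1
  height(45) = 1 + max(1, 1) = 2
  height(31) = 1 + max(0, 2) = 3
  height(28) = 1 + max(2, 3) = 4
Height = 4


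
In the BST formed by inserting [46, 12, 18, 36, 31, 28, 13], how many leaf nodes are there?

Tree built from: [46, 12, 18, 36, 31, 28, 13]
Tree (level-order array): [46, 12, None, None, 18, 13, 36, None, None, 31, None, 28]
Rule: A leaf has 0 children.
Per-node child counts:
  node 46: 1 child(ren)
  node 12: 1 child(ren)
  node 18: 2 child(ren)
  node 13: 0 child(ren)
  node 36: 1 child(ren)
  node 31: 1 child(ren)
  node 28: 0 child(ren)
Matching nodes: [13, 28]
Count of leaf nodes: 2


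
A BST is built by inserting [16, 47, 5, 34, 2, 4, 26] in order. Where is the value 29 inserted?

Starting tree (level order): [16, 5, 47, 2, None, 34, None, None, 4, 26]
Insertion path: 16 -> 47 -> 34 -> 26
Result: insert 29 as right child of 26
Final tree (level order): [16, 5, 47, 2, None, 34, None, None, 4, 26, None, None, None, None, 29]


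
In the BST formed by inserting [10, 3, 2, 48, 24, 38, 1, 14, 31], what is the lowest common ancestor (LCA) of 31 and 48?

Tree insertion order: [10, 3, 2, 48, 24, 38, 1, 14, 31]
Tree (level-order array): [10, 3, 48, 2, None, 24, None, 1, None, 14, 38, None, None, None, None, 31]
In a BST, the LCA of p=31, q=48 is the first node v on the
root-to-leaf path with p <= v <= q (go left if both < v, right if both > v).
Walk from root:
  at 10: both 31 and 48 > 10, go right
  at 48: 31 <= 48 <= 48, this is the LCA
LCA = 48


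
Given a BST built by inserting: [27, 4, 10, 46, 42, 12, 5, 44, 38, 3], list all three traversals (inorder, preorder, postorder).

Tree insertion order: [27, 4, 10, 46, 42, 12, 5, 44, 38, 3]
Tree (level-order array): [27, 4, 46, 3, 10, 42, None, None, None, 5, 12, 38, 44]
Inorder (L, root, R): [3, 4, 5, 10, 12, 27, 38, 42, 44, 46]
Preorder (root, L, R): [27, 4, 3, 10, 5, 12, 46, 42, 38, 44]
Postorder (L, R, root): [3, 5, 12, 10, 4, 38, 44, 42, 46, 27]


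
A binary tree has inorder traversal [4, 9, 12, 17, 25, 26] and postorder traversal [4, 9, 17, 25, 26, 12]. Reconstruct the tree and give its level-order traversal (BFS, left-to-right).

Inorder:   [4, 9, 12, 17, 25, 26]
Postorder: [4, 9, 17, 25, 26, 12]
Algorithm: postorder visits root last, so walk postorder right-to-left;
each value is the root of the current inorder slice — split it at that
value, recurse on the right subtree first, then the left.
Recursive splits:
  root=12; inorder splits into left=[4, 9], right=[17, 25, 26]
  root=26; inorder splits into left=[17, 25], right=[]
  root=25; inorder splits into left=[17], right=[]
  root=17; inorder splits into left=[], right=[]
  root=9; inorder splits into left=[4], right=[]
  root=4; inorder splits into left=[], right=[]
Reconstructed level-order: [12, 9, 26, 4, 25, 17]


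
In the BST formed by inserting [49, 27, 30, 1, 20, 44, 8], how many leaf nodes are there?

Tree built from: [49, 27, 30, 1, 20, 44, 8]
Tree (level-order array): [49, 27, None, 1, 30, None, 20, None, 44, 8]
Rule: A leaf has 0 children.
Per-node child counts:
  node 49: 1 child(ren)
  node 27: 2 child(ren)
  node 1: 1 child(ren)
  node 20: 1 child(ren)
  node 8: 0 child(ren)
  node 30: 1 child(ren)
  node 44: 0 child(ren)
Matching nodes: [8, 44]
Count of leaf nodes: 2


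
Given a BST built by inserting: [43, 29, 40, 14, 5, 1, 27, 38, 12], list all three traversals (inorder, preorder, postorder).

Tree insertion order: [43, 29, 40, 14, 5, 1, 27, 38, 12]
Tree (level-order array): [43, 29, None, 14, 40, 5, 27, 38, None, 1, 12]
Inorder (L, root, R): [1, 5, 12, 14, 27, 29, 38, 40, 43]
Preorder (root, L, R): [43, 29, 14, 5, 1, 12, 27, 40, 38]
Postorder (L, R, root): [1, 12, 5, 27, 14, 38, 40, 29, 43]


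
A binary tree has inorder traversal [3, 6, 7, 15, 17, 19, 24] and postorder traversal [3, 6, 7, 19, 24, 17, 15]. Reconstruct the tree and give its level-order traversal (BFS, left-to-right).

Inorder:   [3, 6, 7, 15, 17, 19, 24]
Postorder: [3, 6, 7, 19, 24, 17, 15]
Algorithm: postorder visits root last, so walk postorder right-to-left;
each value is the root of the current inorder slice — split it at that
value, recurse on the right subtree first, then the left.
Recursive splits:
  root=15; inorder splits into left=[3, 6, 7], right=[17, 19, 24]
  root=17; inorder splits into left=[], right=[19, 24]
  root=24; inorder splits into left=[19], right=[]
  root=19; inorder splits into left=[], right=[]
  root=7; inorder splits into left=[3, 6], right=[]
  root=6; inorder splits into left=[3], right=[]
  root=3; inorder splits into left=[], right=[]
Reconstructed level-order: [15, 7, 17, 6, 24, 3, 19]


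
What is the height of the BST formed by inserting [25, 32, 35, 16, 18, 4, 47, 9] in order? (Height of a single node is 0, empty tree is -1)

Insertion order: [25, 32, 35, 16, 18, 4, 47, 9]
Tree (level-order array): [25, 16, 32, 4, 18, None, 35, None, 9, None, None, None, 47]
Compute height bottom-up (empty subtree = -1):
  height(9) = 1 + max(-1, -1) = 0
  height(4) = 1 + max(-1, 0) = 1
  height(18) = 1 + max(-1, -1) = 0
  height(16) = 1 + max(1, 0) = 2
  height(47) = 1 + max(-1, -1) = 0
  height(35) = 1 + max(-1, 0) = 1
  height(32) = 1 + max(-1, 1) = 2
  height(25) = 1 + max(2, 2) = 3
Height = 3


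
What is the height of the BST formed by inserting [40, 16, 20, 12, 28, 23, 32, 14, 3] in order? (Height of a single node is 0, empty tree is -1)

Insertion order: [40, 16, 20, 12, 28, 23, 32, 14, 3]
Tree (level-order array): [40, 16, None, 12, 20, 3, 14, None, 28, None, None, None, None, 23, 32]
Compute height bottom-up (empty subtree = -1):
  height(3) = 1 + max(-1, -1) = 0
  height(14) = 1 + max(-1, -1) = 0
  height(12) = 1 + max(0, 0) = 1
  height(23) = 1 + max(-1, -1) = 0
  height(32) = 1 + max(-1, -1) = 0
  height(28) = 1 + max(0, 0) = 1
  height(20) = 1 + max(-1, 1) = 2
  height(16) = 1 + max(1, 2) = 3
  height(40) = 1 + max(3, -1) = 4
Height = 4


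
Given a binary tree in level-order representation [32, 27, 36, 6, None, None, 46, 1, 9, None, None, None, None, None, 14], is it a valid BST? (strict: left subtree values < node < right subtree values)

Level-order array: [32, 27, 36, 6, None, None, 46, 1, 9, None, None, None, None, None, 14]
Validate using subtree bounds (lo, hi): at each node, require lo < value < hi,
then recurse left with hi=value and right with lo=value.
Preorder trace (stopping at first violation):
  at node 32 with bounds (-inf, +inf): OK
  at node 27 with bounds (-inf, 32): OK
  at node 6 with bounds (-inf, 27): OK
  at node 1 with bounds (-inf, 6): OK
  at node 9 with bounds (6, 27): OK
  at node 14 with bounds (9, 27): OK
  at node 36 with bounds (32, +inf): OK
  at node 46 with bounds (36, +inf): OK
No violation found at any node.
Result: Valid BST


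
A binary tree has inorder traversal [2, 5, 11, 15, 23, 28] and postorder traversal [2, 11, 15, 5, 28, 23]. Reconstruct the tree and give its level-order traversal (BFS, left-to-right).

Inorder:   [2, 5, 11, 15, 23, 28]
Postorder: [2, 11, 15, 5, 28, 23]
Algorithm: postorder visits root last, so walk postorder right-to-left;
each value is the root of the current inorder slice — split it at that
value, recurse on the right subtree first, then the left.
Recursive splits:
  root=23; inorder splits into left=[2, 5, 11, 15], right=[28]
  root=28; inorder splits into left=[], right=[]
  root=5; inorder splits into left=[2], right=[11, 15]
  root=15; inorder splits into left=[11], right=[]
  root=11; inorder splits into left=[], right=[]
  root=2; inorder splits into left=[], right=[]
Reconstructed level-order: [23, 5, 28, 2, 15, 11]


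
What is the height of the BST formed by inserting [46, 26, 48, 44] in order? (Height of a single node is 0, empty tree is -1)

Insertion order: [46, 26, 48, 44]
Tree (level-order array): [46, 26, 48, None, 44]
Compute height bottom-up (empty subtree = -1):
  height(44) = 1 + max(-1, -1) = 0
  height(26) = 1 + max(-1, 0) = 1
  height(48) = 1 + max(-1, -1) = 0
  height(46) = 1 + max(1, 0) = 2
Height = 2


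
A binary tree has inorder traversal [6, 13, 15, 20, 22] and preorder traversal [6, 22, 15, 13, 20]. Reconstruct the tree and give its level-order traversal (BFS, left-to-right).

Inorder:  [6, 13, 15, 20, 22]
Preorder: [6, 22, 15, 13, 20]
Algorithm: preorder visits root first, so consume preorder in order;
for each root, split the current inorder slice at that value into
left-subtree inorder and right-subtree inorder, then recurse.
Recursive splits:
  root=6; inorder splits into left=[], right=[13, 15, 20, 22]
  root=22; inorder splits into left=[13, 15, 20], right=[]
  root=15; inorder splits into left=[13], right=[20]
  root=13; inorder splits into left=[], right=[]
  root=20; inorder splits into left=[], right=[]
Reconstructed level-order: [6, 22, 15, 13, 20]


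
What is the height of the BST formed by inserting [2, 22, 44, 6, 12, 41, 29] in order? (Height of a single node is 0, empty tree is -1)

Insertion order: [2, 22, 44, 6, 12, 41, 29]
Tree (level-order array): [2, None, 22, 6, 44, None, 12, 41, None, None, None, 29]
Compute height bottom-up (empty subtree = -1):
  height(12) = 1 + max(-1, -1) = 0
  height(6) = 1 + max(-1, 0) = 1
  height(29) = 1 + max(-1, -1) = 0
  height(41) = 1 + max(0, -1) = 1
  height(44) = 1 + max(1, -1) = 2
  height(22) = 1 + max(1, 2) = 3
  height(2) = 1 + max(-1, 3) = 4
Height = 4


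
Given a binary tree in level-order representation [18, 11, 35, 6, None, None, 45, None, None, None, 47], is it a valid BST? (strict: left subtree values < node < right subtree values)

Level-order array: [18, 11, 35, 6, None, None, 45, None, None, None, 47]
Validate using subtree bounds (lo, hi): at each node, require lo < value < hi,
then recurse left with hi=value and right with lo=value.
Preorder trace (stopping at first violation):
  at node 18 with bounds (-inf, +inf): OK
  at node 11 with bounds (-inf, 18): OK
  at node 6 with bounds (-inf, 11): OK
  at node 35 with bounds (18, +inf): OK
  at node 45 with bounds (35, +inf): OK
  at node 47 with bounds (45, +inf): OK
No violation found at any node.
Result: Valid BST


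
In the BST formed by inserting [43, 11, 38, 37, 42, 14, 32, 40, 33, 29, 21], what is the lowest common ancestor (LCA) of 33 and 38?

Tree insertion order: [43, 11, 38, 37, 42, 14, 32, 40, 33, 29, 21]
Tree (level-order array): [43, 11, None, None, 38, 37, 42, 14, None, 40, None, None, 32, None, None, 29, 33, 21]
In a BST, the LCA of p=33, q=38 is the first node v on the
root-to-leaf path with p <= v <= q (go left if both < v, right if both > v).
Walk from root:
  at 43: both 33 and 38 < 43, go left
  at 11: both 33 and 38 > 11, go right
  at 38: 33 <= 38 <= 38, this is the LCA
LCA = 38


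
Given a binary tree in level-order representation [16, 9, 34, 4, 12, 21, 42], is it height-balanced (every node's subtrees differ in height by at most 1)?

Tree (level-order array): [16, 9, 34, 4, 12, 21, 42]
Definition: a tree is height-balanced if, at every node, |h(left) - h(right)| <= 1 (empty subtree has height -1).
Bottom-up per-node check:
  node 4: h_left=-1, h_right=-1, diff=0 [OK], height=0
  node 12: h_left=-1, h_right=-1, diff=0 [OK], height=0
  node 9: h_left=0, h_right=0, diff=0 [OK], height=1
  node 21: h_left=-1, h_right=-1, diff=0 [OK], height=0
  node 42: h_left=-1, h_right=-1, diff=0 [OK], height=0
  node 34: h_left=0, h_right=0, diff=0 [OK], height=1
  node 16: h_left=1, h_right=1, diff=0 [OK], height=2
All nodes satisfy the balance condition.
Result: Balanced


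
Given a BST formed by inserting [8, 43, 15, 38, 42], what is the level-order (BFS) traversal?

Tree insertion order: [8, 43, 15, 38, 42]
Tree (level-order array): [8, None, 43, 15, None, None, 38, None, 42]
BFS from the root, enqueuing left then right child of each popped node:
  queue [8] -> pop 8, enqueue [43], visited so far: [8]
  queue [43] -> pop 43, enqueue [15], visited so far: [8, 43]
  queue [15] -> pop 15, enqueue [38], visited so far: [8, 43, 15]
  queue [38] -> pop 38, enqueue [42], visited so far: [8, 43, 15, 38]
  queue [42] -> pop 42, enqueue [none], visited so far: [8, 43, 15, 38, 42]
Result: [8, 43, 15, 38, 42]


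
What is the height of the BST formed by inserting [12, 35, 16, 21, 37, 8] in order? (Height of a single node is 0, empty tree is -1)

Insertion order: [12, 35, 16, 21, 37, 8]
Tree (level-order array): [12, 8, 35, None, None, 16, 37, None, 21]
Compute height bottom-up (empty subtree = -1):
  height(8) = 1 + max(-1, -1) = 0
  height(21) = 1 + max(-1, -1) = 0
  height(16) = 1 + max(-1, 0) = 1
  height(37) = 1 + max(-1, -1) = 0
  height(35) = 1 + max(1, 0) = 2
  height(12) = 1 + max(0, 2) = 3
Height = 3


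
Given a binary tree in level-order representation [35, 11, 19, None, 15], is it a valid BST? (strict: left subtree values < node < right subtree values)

Level-order array: [35, 11, 19, None, 15]
Validate using subtree bounds (lo, hi): at each node, require lo < value < hi,
then recurse left with hi=value and right with lo=value.
Preorder trace (stopping at first violation):
  at node 35 with bounds (-inf, +inf): OK
  at node 11 with bounds (-inf, 35): OK
  at node 15 with bounds (11, 35): OK
  at node 19 with bounds (35, +inf): VIOLATION
Node 19 violates its bound: not (35 < 19 < +inf).
Result: Not a valid BST


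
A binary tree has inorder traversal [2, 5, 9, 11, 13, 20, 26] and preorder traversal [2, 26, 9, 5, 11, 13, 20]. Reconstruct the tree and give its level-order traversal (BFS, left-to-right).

Inorder:  [2, 5, 9, 11, 13, 20, 26]
Preorder: [2, 26, 9, 5, 11, 13, 20]
Algorithm: preorder visits root first, so consume preorder in order;
for each root, split the current inorder slice at that value into
left-subtree inorder and right-subtree inorder, then recurse.
Recursive splits:
  root=2; inorder splits into left=[], right=[5, 9, 11, 13, 20, 26]
  root=26; inorder splits into left=[5, 9, 11, 13, 20], right=[]
  root=9; inorder splits into left=[5], right=[11, 13, 20]
  root=5; inorder splits into left=[], right=[]
  root=11; inorder splits into left=[], right=[13, 20]
  root=13; inorder splits into left=[], right=[20]
  root=20; inorder splits into left=[], right=[]
Reconstructed level-order: [2, 26, 9, 5, 11, 13, 20]


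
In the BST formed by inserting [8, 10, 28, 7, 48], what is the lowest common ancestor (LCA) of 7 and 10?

Tree insertion order: [8, 10, 28, 7, 48]
Tree (level-order array): [8, 7, 10, None, None, None, 28, None, 48]
In a BST, the LCA of p=7, q=10 is the first node v on the
root-to-leaf path with p <= v <= q (go left if both < v, right if both > v).
Walk from root:
  at 8: 7 <= 8 <= 10, this is the LCA
LCA = 8


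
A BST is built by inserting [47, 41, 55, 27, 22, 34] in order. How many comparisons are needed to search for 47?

Search path for 47: 47
Found: True
Comparisons: 1


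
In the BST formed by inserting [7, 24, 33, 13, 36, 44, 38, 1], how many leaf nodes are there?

Tree built from: [7, 24, 33, 13, 36, 44, 38, 1]
Tree (level-order array): [7, 1, 24, None, None, 13, 33, None, None, None, 36, None, 44, 38]
Rule: A leaf has 0 children.
Per-node child counts:
  node 7: 2 child(ren)
  node 1: 0 child(ren)
  node 24: 2 child(ren)
  node 13: 0 child(ren)
  node 33: 1 child(ren)
  node 36: 1 child(ren)
  node 44: 1 child(ren)
  node 38: 0 child(ren)
Matching nodes: [1, 13, 38]
Count of leaf nodes: 3


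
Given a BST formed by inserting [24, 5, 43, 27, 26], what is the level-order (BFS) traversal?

Tree insertion order: [24, 5, 43, 27, 26]
Tree (level-order array): [24, 5, 43, None, None, 27, None, 26]
BFS from the root, enqueuing left then right child of each popped node:
  queue [24] -> pop 24, enqueue [5, 43], visited so far: [24]
  queue [5, 43] -> pop 5, enqueue [none], visited so far: [24, 5]
  queue [43] -> pop 43, enqueue [27], visited so far: [24, 5, 43]
  queue [27] -> pop 27, enqueue [26], visited so far: [24, 5, 43, 27]
  queue [26] -> pop 26, enqueue [none], visited so far: [24, 5, 43, 27, 26]
Result: [24, 5, 43, 27, 26]


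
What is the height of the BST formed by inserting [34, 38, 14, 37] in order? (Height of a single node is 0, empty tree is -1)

Insertion order: [34, 38, 14, 37]
Tree (level-order array): [34, 14, 38, None, None, 37]
Compute height bottom-up (empty subtree = -1):
  height(14) = 1 + max(-1, -1) = 0
  height(37) = 1 + max(-1, -1) = 0
  height(38) = 1 + max(0, -1) = 1
  height(34) = 1 + max(0, 1) = 2
Height = 2


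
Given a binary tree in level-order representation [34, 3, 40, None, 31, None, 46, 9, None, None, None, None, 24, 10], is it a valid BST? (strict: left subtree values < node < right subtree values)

Level-order array: [34, 3, 40, None, 31, None, 46, 9, None, None, None, None, 24, 10]
Validate using subtree bounds (lo, hi): at each node, require lo < value < hi,
then recurse left with hi=value and right with lo=value.
Preorder trace (stopping at first violation):
  at node 34 with bounds (-inf, +inf): OK
  at node 3 with bounds (-inf, 34): OK
  at node 31 with bounds (3, 34): OK
  at node 9 with bounds (3, 31): OK
  at node 24 with bounds (9, 31): OK
  at node 10 with bounds (9, 24): OK
  at node 40 with bounds (34, +inf): OK
  at node 46 with bounds (40, +inf): OK
No violation found at any node.
Result: Valid BST


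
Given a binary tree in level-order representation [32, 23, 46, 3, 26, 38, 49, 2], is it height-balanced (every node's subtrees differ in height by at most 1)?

Tree (level-order array): [32, 23, 46, 3, 26, 38, 49, 2]
Definition: a tree is height-balanced if, at every node, |h(left) - h(right)| <= 1 (empty subtree has height -1).
Bottom-up per-node check:
  node 2: h_left=-1, h_right=-1, diff=0 [OK], height=0
  node 3: h_left=0, h_right=-1, diff=1 [OK], height=1
  node 26: h_left=-1, h_right=-1, diff=0 [OK], height=0
  node 23: h_left=1, h_right=0, diff=1 [OK], height=2
  node 38: h_left=-1, h_right=-1, diff=0 [OK], height=0
  node 49: h_left=-1, h_right=-1, diff=0 [OK], height=0
  node 46: h_left=0, h_right=0, diff=0 [OK], height=1
  node 32: h_left=2, h_right=1, diff=1 [OK], height=3
All nodes satisfy the balance condition.
Result: Balanced


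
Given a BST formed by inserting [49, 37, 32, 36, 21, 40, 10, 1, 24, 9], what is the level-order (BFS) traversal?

Tree insertion order: [49, 37, 32, 36, 21, 40, 10, 1, 24, 9]
Tree (level-order array): [49, 37, None, 32, 40, 21, 36, None, None, 10, 24, None, None, 1, None, None, None, None, 9]
BFS from the root, enqueuing left then right child of each popped node:
  queue [49] -> pop 49, enqueue [37], visited so far: [49]
  queue [37] -> pop 37, enqueue [32, 40], visited so far: [49, 37]
  queue [32, 40] -> pop 32, enqueue [21, 36], visited so far: [49, 37, 32]
  queue [40, 21, 36] -> pop 40, enqueue [none], visited so far: [49, 37, 32, 40]
  queue [21, 36] -> pop 21, enqueue [10, 24], visited so far: [49, 37, 32, 40, 21]
  queue [36, 10, 24] -> pop 36, enqueue [none], visited so far: [49, 37, 32, 40, 21, 36]
  queue [10, 24] -> pop 10, enqueue [1], visited so far: [49, 37, 32, 40, 21, 36, 10]
  queue [24, 1] -> pop 24, enqueue [none], visited so far: [49, 37, 32, 40, 21, 36, 10, 24]
  queue [1] -> pop 1, enqueue [9], visited so far: [49, 37, 32, 40, 21, 36, 10, 24, 1]
  queue [9] -> pop 9, enqueue [none], visited so far: [49, 37, 32, 40, 21, 36, 10, 24, 1, 9]
Result: [49, 37, 32, 40, 21, 36, 10, 24, 1, 9]


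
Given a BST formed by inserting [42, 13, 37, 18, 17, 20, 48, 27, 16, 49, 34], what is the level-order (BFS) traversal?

Tree insertion order: [42, 13, 37, 18, 17, 20, 48, 27, 16, 49, 34]
Tree (level-order array): [42, 13, 48, None, 37, None, 49, 18, None, None, None, 17, 20, 16, None, None, 27, None, None, None, 34]
BFS from the root, enqueuing left then right child of each popped node:
  queue [42] -> pop 42, enqueue [13, 48], visited so far: [42]
  queue [13, 48] -> pop 13, enqueue [37], visited so far: [42, 13]
  queue [48, 37] -> pop 48, enqueue [49], visited so far: [42, 13, 48]
  queue [37, 49] -> pop 37, enqueue [18], visited so far: [42, 13, 48, 37]
  queue [49, 18] -> pop 49, enqueue [none], visited so far: [42, 13, 48, 37, 49]
  queue [18] -> pop 18, enqueue [17, 20], visited so far: [42, 13, 48, 37, 49, 18]
  queue [17, 20] -> pop 17, enqueue [16], visited so far: [42, 13, 48, 37, 49, 18, 17]
  queue [20, 16] -> pop 20, enqueue [27], visited so far: [42, 13, 48, 37, 49, 18, 17, 20]
  queue [16, 27] -> pop 16, enqueue [none], visited so far: [42, 13, 48, 37, 49, 18, 17, 20, 16]
  queue [27] -> pop 27, enqueue [34], visited so far: [42, 13, 48, 37, 49, 18, 17, 20, 16, 27]
  queue [34] -> pop 34, enqueue [none], visited so far: [42, 13, 48, 37, 49, 18, 17, 20, 16, 27, 34]
Result: [42, 13, 48, 37, 49, 18, 17, 20, 16, 27, 34]


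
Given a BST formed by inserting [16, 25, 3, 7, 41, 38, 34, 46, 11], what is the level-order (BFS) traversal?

Tree insertion order: [16, 25, 3, 7, 41, 38, 34, 46, 11]
Tree (level-order array): [16, 3, 25, None, 7, None, 41, None, 11, 38, 46, None, None, 34]
BFS from the root, enqueuing left then right child of each popped node:
  queue [16] -> pop 16, enqueue [3, 25], visited so far: [16]
  queue [3, 25] -> pop 3, enqueue [7], visited so far: [16, 3]
  queue [25, 7] -> pop 25, enqueue [41], visited so far: [16, 3, 25]
  queue [7, 41] -> pop 7, enqueue [11], visited so far: [16, 3, 25, 7]
  queue [41, 11] -> pop 41, enqueue [38, 46], visited so far: [16, 3, 25, 7, 41]
  queue [11, 38, 46] -> pop 11, enqueue [none], visited so far: [16, 3, 25, 7, 41, 11]
  queue [38, 46] -> pop 38, enqueue [34], visited so far: [16, 3, 25, 7, 41, 11, 38]
  queue [46, 34] -> pop 46, enqueue [none], visited so far: [16, 3, 25, 7, 41, 11, 38, 46]
  queue [34] -> pop 34, enqueue [none], visited so far: [16, 3, 25, 7, 41, 11, 38, 46, 34]
Result: [16, 3, 25, 7, 41, 11, 38, 46, 34]


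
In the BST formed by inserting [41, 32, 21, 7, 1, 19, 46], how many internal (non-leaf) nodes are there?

Tree built from: [41, 32, 21, 7, 1, 19, 46]
Tree (level-order array): [41, 32, 46, 21, None, None, None, 7, None, 1, 19]
Rule: An internal node has at least one child.
Per-node child counts:
  node 41: 2 child(ren)
  node 32: 1 child(ren)
  node 21: 1 child(ren)
  node 7: 2 child(ren)
  node 1: 0 child(ren)
  node 19: 0 child(ren)
  node 46: 0 child(ren)
Matching nodes: [41, 32, 21, 7]
Count of internal (non-leaf) nodes: 4


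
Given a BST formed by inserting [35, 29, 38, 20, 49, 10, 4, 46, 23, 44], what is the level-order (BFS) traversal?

Tree insertion order: [35, 29, 38, 20, 49, 10, 4, 46, 23, 44]
Tree (level-order array): [35, 29, 38, 20, None, None, 49, 10, 23, 46, None, 4, None, None, None, 44]
BFS from the root, enqueuing left then right child of each popped node:
  queue [35] -> pop 35, enqueue [29, 38], visited so far: [35]
  queue [29, 38] -> pop 29, enqueue [20], visited so far: [35, 29]
  queue [38, 20] -> pop 38, enqueue [49], visited so far: [35, 29, 38]
  queue [20, 49] -> pop 20, enqueue [10, 23], visited so far: [35, 29, 38, 20]
  queue [49, 10, 23] -> pop 49, enqueue [46], visited so far: [35, 29, 38, 20, 49]
  queue [10, 23, 46] -> pop 10, enqueue [4], visited so far: [35, 29, 38, 20, 49, 10]
  queue [23, 46, 4] -> pop 23, enqueue [none], visited so far: [35, 29, 38, 20, 49, 10, 23]
  queue [46, 4] -> pop 46, enqueue [44], visited so far: [35, 29, 38, 20, 49, 10, 23, 46]
  queue [4, 44] -> pop 4, enqueue [none], visited so far: [35, 29, 38, 20, 49, 10, 23, 46, 4]
  queue [44] -> pop 44, enqueue [none], visited so far: [35, 29, 38, 20, 49, 10, 23, 46, 4, 44]
Result: [35, 29, 38, 20, 49, 10, 23, 46, 4, 44]


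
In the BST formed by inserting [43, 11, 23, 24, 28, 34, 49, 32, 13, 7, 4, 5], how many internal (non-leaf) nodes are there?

Tree built from: [43, 11, 23, 24, 28, 34, 49, 32, 13, 7, 4, 5]
Tree (level-order array): [43, 11, 49, 7, 23, None, None, 4, None, 13, 24, None, 5, None, None, None, 28, None, None, None, 34, 32]
Rule: An internal node has at least one child.
Per-node child counts:
  node 43: 2 child(ren)
  node 11: 2 child(ren)
  node 7: 1 child(ren)
  node 4: 1 child(ren)
  node 5: 0 child(ren)
  node 23: 2 child(ren)
  node 13: 0 child(ren)
  node 24: 1 child(ren)
  node 28: 1 child(ren)
  node 34: 1 child(ren)
  node 32: 0 child(ren)
  node 49: 0 child(ren)
Matching nodes: [43, 11, 7, 4, 23, 24, 28, 34]
Count of internal (non-leaf) nodes: 8


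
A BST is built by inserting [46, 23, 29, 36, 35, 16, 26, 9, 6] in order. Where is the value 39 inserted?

Starting tree (level order): [46, 23, None, 16, 29, 9, None, 26, 36, 6, None, None, None, 35]
Insertion path: 46 -> 23 -> 29 -> 36
Result: insert 39 as right child of 36
Final tree (level order): [46, 23, None, 16, 29, 9, None, 26, 36, 6, None, None, None, 35, 39]


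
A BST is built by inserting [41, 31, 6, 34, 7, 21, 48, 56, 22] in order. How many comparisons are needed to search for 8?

Search path for 8: 41 -> 31 -> 6 -> 7 -> 21
Found: False
Comparisons: 5


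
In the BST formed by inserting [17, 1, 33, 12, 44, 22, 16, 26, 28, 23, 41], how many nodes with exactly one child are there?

Tree built from: [17, 1, 33, 12, 44, 22, 16, 26, 28, 23, 41]
Tree (level-order array): [17, 1, 33, None, 12, 22, 44, None, 16, None, 26, 41, None, None, None, 23, 28]
Rule: These are nodes with exactly 1 non-null child.
Per-node child counts:
  node 17: 2 child(ren)
  node 1: 1 child(ren)
  node 12: 1 child(ren)
  node 16: 0 child(ren)
  node 33: 2 child(ren)
  node 22: 1 child(ren)
  node 26: 2 child(ren)
  node 23: 0 child(ren)
  node 28: 0 child(ren)
  node 44: 1 child(ren)
  node 41: 0 child(ren)
Matching nodes: [1, 12, 22, 44]
Count of nodes with exactly one child: 4


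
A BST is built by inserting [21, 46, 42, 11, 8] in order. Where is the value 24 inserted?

Starting tree (level order): [21, 11, 46, 8, None, 42]
Insertion path: 21 -> 46 -> 42
Result: insert 24 as left child of 42
Final tree (level order): [21, 11, 46, 8, None, 42, None, None, None, 24]


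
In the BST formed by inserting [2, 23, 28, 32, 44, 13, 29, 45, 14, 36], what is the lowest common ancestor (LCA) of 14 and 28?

Tree insertion order: [2, 23, 28, 32, 44, 13, 29, 45, 14, 36]
Tree (level-order array): [2, None, 23, 13, 28, None, 14, None, 32, None, None, 29, 44, None, None, 36, 45]
In a BST, the LCA of p=14, q=28 is the first node v on the
root-to-leaf path with p <= v <= q (go left if both < v, right if both > v).
Walk from root:
  at 2: both 14 and 28 > 2, go right
  at 23: 14 <= 23 <= 28, this is the LCA
LCA = 23


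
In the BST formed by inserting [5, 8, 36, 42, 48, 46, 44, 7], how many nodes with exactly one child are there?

Tree built from: [5, 8, 36, 42, 48, 46, 44, 7]
Tree (level-order array): [5, None, 8, 7, 36, None, None, None, 42, None, 48, 46, None, 44]
Rule: These are nodes with exactly 1 non-null child.
Per-node child counts:
  node 5: 1 child(ren)
  node 8: 2 child(ren)
  node 7: 0 child(ren)
  node 36: 1 child(ren)
  node 42: 1 child(ren)
  node 48: 1 child(ren)
  node 46: 1 child(ren)
  node 44: 0 child(ren)
Matching nodes: [5, 36, 42, 48, 46]
Count of nodes with exactly one child: 5


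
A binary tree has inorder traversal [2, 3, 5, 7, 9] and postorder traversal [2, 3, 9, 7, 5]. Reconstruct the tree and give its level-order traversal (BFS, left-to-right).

Inorder:   [2, 3, 5, 7, 9]
Postorder: [2, 3, 9, 7, 5]
Algorithm: postorder visits root last, so walk postorder right-to-left;
each value is the root of the current inorder slice — split it at that
value, recurse on the right subtree first, then the left.
Recursive splits:
  root=5; inorder splits into left=[2, 3], right=[7, 9]
  root=7; inorder splits into left=[], right=[9]
  root=9; inorder splits into left=[], right=[]
  root=3; inorder splits into left=[2], right=[]
  root=2; inorder splits into left=[], right=[]
Reconstructed level-order: [5, 3, 7, 2, 9]


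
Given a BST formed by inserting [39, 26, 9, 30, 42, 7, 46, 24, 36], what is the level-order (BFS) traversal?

Tree insertion order: [39, 26, 9, 30, 42, 7, 46, 24, 36]
Tree (level-order array): [39, 26, 42, 9, 30, None, 46, 7, 24, None, 36]
BFS from the root, enqueuing left then right child of each popped node:
  queue [39] -> pop 39, enqueue [26, 42], visited so far: [39]
  queue [26, 42] -> pop 26, enqueue [9, 30], visited so far: [39, 26]
  queue [42, 9, 30] -> pop 42, enqueue [46], visited so far: [39, 26, 42]
  queue [9, 30, 46] -> pop 9, enqueue [7, 24], visited so far: [39, 26, 42, 9]
  queue [30, 46, 7, 24] -> pop 30, enqueue [36], visited so far: [39, 26, 42, 9, 30]
  queue [46, 7, 24, 36] -> pop 46, enqueue [none], visited so far: [39, 26, 42, 9, 30, 46]
  queue [7, 24, 36] -> pop 7, enqueue [none], visited so far: [39, 26, 42, 9, 30, 46, 7]
  queue [24, 36] -> pop 24, enqueue [none], visited so far: [39, 26, 42, 9, 30, 46, 7, 24]
  queue [36] -> pop 36, enqueue [none], visited so far: [39, 26, 42, 9, 30, 46, 7, 24, 36]
Result: [39, 26, 42, 9, 30, 46, 7, 24, 36]


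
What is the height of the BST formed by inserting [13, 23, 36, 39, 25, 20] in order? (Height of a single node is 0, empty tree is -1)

Insertion order: [13, 23, 36, 39, 25, 20]
Tree (level-order array): [13, None, 23, 20, 36, None, None, 25, 39]
Compute height bottom-up (empty subtree = -1):
  height(20) = 1 + max(-1, -1) = 0
  height(25) = 1 + max(-1, -1) = 0
  height(39) = 1 + max(-1, -1) = 0
  height(36) = 1 + max(0, 0) = 1
  height(23) = 1 + max(0, 1) = 2
  height(13) = 1 + max(-1, 2) = 3
Height = 3


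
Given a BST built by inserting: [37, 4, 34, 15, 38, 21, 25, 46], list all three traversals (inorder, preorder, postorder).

Tree insertion order: [37, 4, 34, 15, 38, 21, 25, 46]
Tree (level-order array): [37, 4, 38, None, 34, None, 46, 15, None, None, None, None, 21, None, 25]
Inorder (L, root, R): [4, 15, 21, 25, 34, 37, 38, 46]
Preorder (root, L, R): [37, 4, 34, 15, 21, 25, 38, 46]
Postorder (L, R, root): [25, 21, 15, 34, 4, 46, 38, 37]


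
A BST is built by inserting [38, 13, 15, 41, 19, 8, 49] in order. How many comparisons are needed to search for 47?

Search path for 47: 38 -> 41 -> 49
Found: False
Comparisons: 3


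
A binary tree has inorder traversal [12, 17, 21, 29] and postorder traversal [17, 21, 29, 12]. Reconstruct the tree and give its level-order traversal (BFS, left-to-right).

Inorder:   [12, 17, 21, 29]
Postorder: [17, 21, 29, 12]
Algorithm: postorder visits root last, so walk postorder right-to-left;
each value is the root of the current inorder slice — split it at that
value, recurse on the right subtree first, then the left.
Recursive splits:
  root=12; inorder splits into left=[], right=[17, 21, 29]
  root=29; inorder splits into left=[17, 21], right=[]
  root=21; inorder splits into left=[17], right=[]
  root=17; inorder splits into left=[], right=[]
Reconstructed level-order: [12, 29, 21, 17]


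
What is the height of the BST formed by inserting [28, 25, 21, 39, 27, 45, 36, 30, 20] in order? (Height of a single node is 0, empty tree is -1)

Insertion order: [28, 25, 21, 39, 27, 45, 36, 30, 20]
Tree (level-order array): [28, 25, 39, 21, 27, 36, 45, 20, None, None, None, 30]
Compute height bottom-up (empty subtree = -1):
  height(20) = 1 + max(-1, -1) = 0
  height(21) = 1 + max(0, -1) = 1
  height(27) = 1 + max(-1, -1) = 0
  height(25) = 1 + max(1, 0) = 2
  height(30) = 1 + max(-1, -1) = 0
  height(36) = 1 + max(0, -1) = 1
  height(45) = 1 + max(-1, -1) = 0
  height(39) = 1 + max(1, 0) = 2
  height(28) = 1 + max(2, 2) = 3
Height = 3


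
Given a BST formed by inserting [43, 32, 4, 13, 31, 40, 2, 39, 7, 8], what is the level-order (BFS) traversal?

Tree insertion order: [43, 32, 4, 13, 31, 40, 2, 39, 7, 8]
Tree (level-order array): [43, 32, None, 4, 40, 2, 13, 39, None, None, None, 7, 31, None, None, None, 8]
BFS from the root, enqueuing left then right child of each popped node:
  queue [43] -> pop 43, enqueue [32], visited so far: [43]
  queue [32] -> pop 32, enqueue [4, 40], visited so far: [43, 32]
  queue [4, 40] -> pop 4, enqueue [2, 13], visited so far: [43, 32, 4]
  queue [40, 2, 13] -> pop 40, enqueue [39], visited so far: [43, 32, 4, 40]
  queue [2, 13, 39] -> pop 2, enqueue [none], visited so far: [43, 32, 4, 40, 2]
  queue [13, 39] -> pop 13, enqueue [7, 31], visited so far: [43, 32, 4, 40, 2, 13]
  queue [39, 7, 31] -> pop 39, enqueue [none], visited so far: [43, 32, 4, 40, 2, 13, 39]
  queue [7, 31] -> pop 7, enqueue [8], visited so far: [43, 32, 4, 40, 2, 13, 39, 7]
  queue [31, 8] -> pop 31, enqueue [none], visited so far: [43, 32, 4, 40, 2, 13, 39, 7, 31]
  queue [8] -> pop 8, enqueue [none], visited so far: [43, 32, 4, 40, 2, 13, 39, 7, 31, 8]
Result: [43, 32, 4, 40, 2, 13, 39, 7, 31, 8]


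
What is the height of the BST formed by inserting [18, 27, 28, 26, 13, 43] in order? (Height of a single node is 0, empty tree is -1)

Insertion order: [18, 27, 28, 26, 13, 43]
Tree (level-order array): [18, 13, 27, None, None, 26, 28, None, None, None, 43]
Compute height bottom-up (empty subtree = -1):
  height(13) = 1 + max(-1, -1) = 0
  height(26) = 1 + max(-1, -1) = 0
  height(43) = 1 + max(-1, -1) = 0
  height(28) = 1 + max(-1, 0) = 1
  height(27) = 1 + max(0, 1) = 2
  height(18) = 1 + max(0, 2) = 3
Height = 3


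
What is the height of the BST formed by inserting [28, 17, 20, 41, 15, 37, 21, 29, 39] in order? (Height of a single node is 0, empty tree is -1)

Insertion order: [28, 17, 20, 41, 15, 37, 21, 29, 39]
Tree (level-order array): [28, 17, 41, 15, 20, 37, None, None, None, None, 21, 29, 39]
Compute height bottom-up (empty subtree = -1):
  height(15) = 1 + max(-1, -1) = 0
  height(21) = 1 + max(-1, -1) = 0
  height(20) = 1 + max(-1, 0) = 1
  height(17) = 1 + max(0, 1) = 2
  height(29) = 1 + max(-1, -1) = 0
  height(39) = 1 + max(-1, -1) = 0
  height(37) = 1 + max(0, 0) = 1
  height(41) = 1 + max(1, -1) = 2
  height(28) = 1 + max(2, 2) = 3
Height = 3


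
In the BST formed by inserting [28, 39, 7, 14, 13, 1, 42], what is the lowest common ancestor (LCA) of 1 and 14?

Tree insertion order: [28, 39, 7, 14, 13, 1, 42]
Tree (level-order array): [28, 7, 39, 1, 14, None, 42, None, None, 13]
In a BST, the LCA of p=1, q=14 is the first node v on the
root-to-leaf path with p <= v <= q (go left if both < v, right if both > v).
Walk from root:
  at 28: both 1 and 14 < 28, go left
  at 7: 1 <= 7 <= 14, this is the LCA
LCA = 7


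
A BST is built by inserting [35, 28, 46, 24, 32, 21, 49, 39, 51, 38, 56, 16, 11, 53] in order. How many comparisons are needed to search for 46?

Search path for 46: 35 -> 46
Found: True
Comparisons: 2


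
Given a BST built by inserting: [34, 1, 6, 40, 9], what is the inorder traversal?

Tree insertion order: [34, 1, 6, 40, 9]
Tree (level-order array): [34, 1, 40, None, 6, None, None, None, 9]
Inorder traversal: [1, 6, 9, 34, 40]


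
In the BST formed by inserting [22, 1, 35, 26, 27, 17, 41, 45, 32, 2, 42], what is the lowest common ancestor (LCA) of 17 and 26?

Tree insertion order: [22, 1, 35, 26, 27, 17, 41, 45, 32, 2, 42]
Tree (level-order array): [22, 1, 35, None, 17, 26, 41, 2, None, None, 27, None, 45, None, None, None, 32, 42]
In a BST, the LCA of p=17, q=26 is the first node v on the
root-to-leaf path with p <= v <= q (go left if both < v, right if both > v).
Walk from root:
  at 22: 17 <= 22 <= 26, this is the LCA
LCA = 22


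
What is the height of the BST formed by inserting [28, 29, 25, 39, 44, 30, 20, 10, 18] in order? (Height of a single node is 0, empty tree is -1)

Insertion order: [28, 29, 25, 39, 44, 30, 20, 10, 18]
Tree (level-order array): [28, 25, 29, 20, None, None, 39, 10, None, 30, 44, None, 18]
Compute height bottom-up (empty subtree = -1):
  height(18) = 1 + max(-1, -1) = 0
  height(10) = 1 + max(-1, 0) = 1
  height(20) = 1 + max(1, -1) = 2
  height(25) = 1 + max(2, -1) = 3
  height(30) = 1 + max(-1, -1) = 0
  height(44) = 1 + max(-1, -1) = 0
  height(39) = 1 + max(0, 0) = 1
  height(29) = 1 + max(-1, 1) = 2
  height(28) = 1 + max(3, 2) = 4
Height = 4


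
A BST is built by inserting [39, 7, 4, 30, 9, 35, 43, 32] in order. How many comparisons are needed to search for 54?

Search path for 54: 39 -> 43
Found: False
Comparisons: 2


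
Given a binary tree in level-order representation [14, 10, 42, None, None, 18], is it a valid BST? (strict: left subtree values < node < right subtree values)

Level-order array: [14, 10, 42, None, None, 18]
Validate using subtree bounds (lo, hi): at each node, require lo < value < hi,
then recurse left with hi=value and right with lo=value.
Preorder trace (stopping at first violation):
  at node 14 with bounds (-inf, +inf): OK
  at node 10 with bounds (-inf, 14): OK
  at node 42 with bounds (14, +inf): OK
  at node 18 with bounds (14, 42): OK
No violation found at any node.
Result: Valid BST


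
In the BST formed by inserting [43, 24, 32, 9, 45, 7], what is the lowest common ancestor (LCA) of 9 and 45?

Tree insertion order: [43, 24, 32, 9, 45, 7]
Tree (level-order array): [43, 24, 45, 9, 32, None, None, 7]
In a BST, the LCA of p=9, q=45 is the first node v on the
root-to-leaf path with p <= v <= q (go left if both < v, right if both > v).
Walk from root:
  at 43: 9 <= 43 <= 45, this is the LCA
LCA = 43


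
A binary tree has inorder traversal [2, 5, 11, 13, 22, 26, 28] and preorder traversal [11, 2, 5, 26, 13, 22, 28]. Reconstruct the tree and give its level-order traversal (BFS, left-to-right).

Inorder:  [2, 5, 11, 13, 22, 26, 28]
Preorder: [11, 2, 5, 26, 13, 22, 28]
Algorithm: preorder visits root first, so consume preorder in order;
for each root, split the current inorder slice at that value into
left-subtree inorder and right-subtree inorder, then recurse.
Recursive splits:
  root=11; inorder splits into left=[2, 5], right=[13, 22, 26, 28]
  root=2; inorder splits into left=[], right=[5]
  root=5; inorder splits into left=[], right=[]
  root=26; inorder splits into left=[13, 22], right=[28]
  root=13; inorder splits into left=[], right=[22]
  root=22; inorder splits into left=[], right=[]
  root=28; inorder splits into left=[], right=[]
Reconstructed level-order: [11, 2, 26, 5, 13, 28, 22]


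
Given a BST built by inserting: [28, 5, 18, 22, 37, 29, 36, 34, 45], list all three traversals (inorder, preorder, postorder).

Tree insertion order: [28, 5, 18, 22, 37, 29, 36, 34, 45]
Tree (level-order array): [28, 5, 37, None, 18, 29, 45, None, 22, None, 36, None, None, None, None, 34]
Inorder (L, root, R): [5, 18, 22, 28, 29, 34, 36, 37, 45]
Preorder (root, L, R): [28, 5, 18, 22, 37, 29, 36, 34, 45]
Postorder (L, R, root): [22, 18, 5, 34, 36, 29, 45, 37, 28]


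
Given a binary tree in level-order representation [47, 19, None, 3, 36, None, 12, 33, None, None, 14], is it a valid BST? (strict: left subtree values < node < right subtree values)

Level-order array: [47, 19, None, 3, 36, None, 12, 33, None, None, 14]
Validate using subtree bounds (lo, hi): at each node, require lo < value < hi,
then recurse left with hi=value and right with lo=value.
Preorder trace (stopping at first violation):
  at node 47 with bounds (-inf, +inf): OK
  at node 19 with bounds (-inf, 47): OK
  at node 3 with bounds (-inf, 19): OK
  at node 12 with bounds (3, 19): OK
  at node 14 with bounds (12, 19): OK
  at node 36 with bounds (19, 47): OK
  at node 33 with bounds (19, 36): OK
No violation found at any node.
Result: Valid BST
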